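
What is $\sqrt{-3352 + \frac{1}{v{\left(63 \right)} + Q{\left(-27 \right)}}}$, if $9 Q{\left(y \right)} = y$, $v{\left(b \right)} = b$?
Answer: $\frac{i \sqrt{3016785}}{30} \approx 57.896 i$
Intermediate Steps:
$Q{\left(y \right)} = \frac{y}{9}$
$\sqrt{-3352 + \frac{1}{v{\left(63 \right)} + Q{\left(-27 \right)}}} = \sqrt{-3352 + \frac{1}{63 + \frac{1}{9} \left(-27\right)}} = \sqrt{-3352 + \frac{1}{63 - 3}} = \sqrt{-3352 + \frac{1}{60}} = \sqrt{- \frac{201119}{60}} = \frac{i \sqrt{3016785}}{30}$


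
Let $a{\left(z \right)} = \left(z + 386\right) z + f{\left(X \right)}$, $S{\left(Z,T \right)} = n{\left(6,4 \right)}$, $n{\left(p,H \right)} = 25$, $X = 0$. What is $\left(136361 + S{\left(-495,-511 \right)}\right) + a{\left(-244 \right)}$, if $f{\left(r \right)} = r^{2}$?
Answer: $101738$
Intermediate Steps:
$S{\left(Z,T \right)} = 25$
$a{\left(z \right)} = z \left(386 + z\right)$ ($a{\left(z \right)} = \left(z + 386\right) z + 0^{2} = \left(386 + z\right) z + 0 = z \left(386 + z\right) + 0 = z \left(386 + z\right)$)
$\left(136361 + S{\left(-495,-511 \right)}\right) + a{\left(-244 \right)} = \left(136361 + 25\right) - 244 \left(386 - 244\right) = 136386 - 34648 = 101738$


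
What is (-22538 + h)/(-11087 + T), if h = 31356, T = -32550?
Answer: -8818/43637 ≈ -0.20208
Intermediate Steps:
(-22538 + h)/(-11087 + T) = (-22538 + 31356)/(-11087 - 32550) = 8818/(-43637) = 8818*(-1/43637) = -8818/43637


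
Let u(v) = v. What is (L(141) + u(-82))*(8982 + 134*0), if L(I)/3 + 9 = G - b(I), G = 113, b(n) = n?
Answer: -1733526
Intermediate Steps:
L(I) = 312 - 3*I (L(I) = -27 + 3*(113 - I) = -27 + (339 - 3*I) = 312 - 3*I)
(L(141) + u(-82))*(8982 + 134*0) = ((312 - 3*141) - 82)*(8982 + 134*0) = ((312 - 423) - 82)*(8982 + 0) = (-111 - 82)*8982 = -193*8982 = -1733526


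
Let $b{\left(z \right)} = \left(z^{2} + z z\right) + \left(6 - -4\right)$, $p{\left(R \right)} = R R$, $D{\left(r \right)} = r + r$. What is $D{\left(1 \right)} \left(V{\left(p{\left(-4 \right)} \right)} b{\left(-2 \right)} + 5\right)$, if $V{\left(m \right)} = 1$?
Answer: $46$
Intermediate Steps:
$D{\left(r \right)} = 2 r$
$p{\left(R \right)} = R^{2}$
$b{\left(z \right)} = 10 + 2 z^{2}$ ($b{\left(z \right)} = \left(z^{2} + z^{2}\right) + \left(6 + 4\right) = 2 z^{2} + 10 = 10 + 2 z^{2}$)
$D{\left(1 \right)} \left(V{\left(p{\left(-4 \right)} \right)} b{\left(-2 \right)} + 5\right) = 2 \cdot 1 \left(1 \left(10 + 2 \left(-2\right)^{2}\right) + 5\right) = 2 \left(1 \left(10 + 2 \cdot 4\right) + 5\right) = 2 \left(1 \left(10 + 8\right) + 5\right) = 2 \left(1 \cdot 18 + 5\right) = 2 \left(18 + 5\right) = 2 \cdot 23 = 46$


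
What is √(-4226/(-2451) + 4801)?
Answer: 29*√34306647/2451 ≈ 69.302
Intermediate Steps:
√(-4226/(-2451) + 4801) = √(-4226*(-1/2451) + 4801) = √(4226/2451 + 4801) = √(11771477/2451) = 29*√34306647/2451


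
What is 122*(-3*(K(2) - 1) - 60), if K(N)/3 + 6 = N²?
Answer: -4758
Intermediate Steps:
K(N) = -18 + 3*N²
122*(-3*(K(2) - 1) - 60) = 122*(-3*((-18 + 3*2²) - 1) - 60) = 122*(-3*((-18 + 3*4) - 1) - 60) = 122*(-3*((-18 + 12) - 1) - 60) = 122*(-3*(-6 - 1) - 60) = 122*(-3*(-7) - 60) = 122*(21 - 60) = 122*(-39) = -4758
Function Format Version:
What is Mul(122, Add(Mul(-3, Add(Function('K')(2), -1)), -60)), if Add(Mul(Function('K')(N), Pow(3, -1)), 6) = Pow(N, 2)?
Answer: -4758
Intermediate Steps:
Function('K')(N) = Add(-18, Mul(3, Pow(N, 2)))
Mul(122, Add(Mul(-3, Add(Function('K')(2), -1)), -60)) = Mul(122, Add(Mul(-3, Add(Add(-18, Mul(3, Pow(2, 2))), -1)), -60)) = Mul(122, Add(Mul(-3, Add(Add(-18, Mul(3, 4)), -1)), -60)) = Mul(122, Add(Mul(-3, Add(Add(-18, 12), -1)), -60)) = Mul(122, Add(Mul(-3, Add(-6, -1)), -60)) = Mul(122, Add(Mul(-3, -7), -60)) = Mul(122, Add(21, -60)) = Mul(122, -39) = -4758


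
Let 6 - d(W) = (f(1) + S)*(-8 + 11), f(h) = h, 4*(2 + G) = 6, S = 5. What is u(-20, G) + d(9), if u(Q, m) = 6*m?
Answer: -15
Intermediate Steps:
G = -½ (G = -2 + (¼)*6 = -2 + 3/2 = -½ ≈ -0.50000)
d(W) = -12 (d(W) = 6 - (1 + 5)*(-8 + 11) = 6 - 6*3 = 6 - 1*18 = 6 - 18 = -12)
u(-20, G) + d(9) = 6*(-½) - 12 = -3 - 12 = -15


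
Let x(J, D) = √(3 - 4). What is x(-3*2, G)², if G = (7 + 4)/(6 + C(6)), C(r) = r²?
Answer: -1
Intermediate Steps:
G = 11/42 (G = (7 + 4)/(6 + 6²) = 11/(6 + 36) = 11/42 ≈ 0.26190)
x(J, D) = I (x(J, D) = √(-1) = I)
x(-3*2, G)² = I² = -1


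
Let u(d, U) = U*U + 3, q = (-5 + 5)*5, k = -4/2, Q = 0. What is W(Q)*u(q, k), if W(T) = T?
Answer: 0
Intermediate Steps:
k = -2 (k = -4*½ = -2)
q = 0 (q = 0*5 = 0)
u(d, U) = 3 + U² (u(d, U) = U² + 3 = 3 + U²)
W(Q)*u(q, k) = 0*(3 + (-2)²) = 0*(3 + 4) = 0*7 = 0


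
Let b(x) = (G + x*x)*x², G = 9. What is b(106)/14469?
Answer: 183380/21 ≈ 8732.4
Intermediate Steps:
b(x) = x²*(9 + x²) (b(x) = (9 + x*x)*x² = (9 + x²)*x² = x²*(9 + x²))
b(106)/14469 = (106²*(9 + 106²))/14469 = (11236*(9 + 11236))*(1/14469) = (11236*11245)*(1/14469) = 126348820*(1/14469) = 183380/21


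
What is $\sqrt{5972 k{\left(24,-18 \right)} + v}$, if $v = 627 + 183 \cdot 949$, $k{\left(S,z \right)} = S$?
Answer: $\sqrt{317622} \approx 563.58$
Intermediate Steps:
$v = 174294$ ($v = 627 + 173667 = 174294$)
$\sqrt{5972 k{\left(24,-18 \right)} + v} = \sqrt{5972 \cdot 24 + 174294} = \sqrt{143328 + 174294} = \sqrt{317622}$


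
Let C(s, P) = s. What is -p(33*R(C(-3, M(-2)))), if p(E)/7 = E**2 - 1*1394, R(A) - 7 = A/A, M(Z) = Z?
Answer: -478114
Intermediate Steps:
R(A) = 8 (R(A) = 7 + A/A = 7 + 1 = 8)
p(E) = -9758 + 7*E**2 (p(E) = 7*(E**2 - 1*1394) = 7*(E**2 - 1394) = 7*(-1394 + E**2) = -9758 + 7*E**2)
-p(33*R(C(-3, M(-2)))) = -(-9758 + 7*(33*8)**2) = -(-9758 + 7*264**2) = -(-9758 + 7*69696) = -(-9758 + 487872) = -1*478114 = -478114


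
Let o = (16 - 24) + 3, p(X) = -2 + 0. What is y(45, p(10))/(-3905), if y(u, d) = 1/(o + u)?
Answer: -1/156200 ≈ -6.4020e-6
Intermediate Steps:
p(X) = -2
o = -5 (o = -8 + 3 = -5)
y(u, d) = 1/(-5 + u)
y(45, p(10))/(-3905) = 1/((-5 + 45)*(-3905)) = -1/3905/40 = (1/40)*(-1/3905) = -1/156200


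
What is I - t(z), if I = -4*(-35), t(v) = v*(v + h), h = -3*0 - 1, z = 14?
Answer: -42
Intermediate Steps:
h = -1 (h = 0 - 1 = -1)
t(v) = v*(-1 + v) (t(v) = v*(v - 1) = v*(-1 + v))
I = 140
I - t(z) = 140 - 14*(-1 + 14) = 140 - 14*13 = 140 - 1*182 = 140 - 182 = -42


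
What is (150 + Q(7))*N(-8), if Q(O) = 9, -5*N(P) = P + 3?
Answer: 159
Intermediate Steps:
N(P) = -3/5 - P/5 (N(P) = -(P + 3)/5 = -(3 + P)/5 = -3/5 - P/5)
(150 + Q(7))*N(-8) = (150 + 9)*(-3/5 - 1/5*(-8)) = 159*(-3/5 + 8/5) = 159*1 = 159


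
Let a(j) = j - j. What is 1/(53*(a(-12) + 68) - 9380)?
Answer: -1/5776 ≈ -0.00017313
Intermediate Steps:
a(j) = 0
1/(53*(a(-12) + 68) - 9380) = 1/(53*(0 + 68) - 9380) = 1/(53*68 - 9380) = 1/(3604 - 9380) = 1/(-5776) = -1/5776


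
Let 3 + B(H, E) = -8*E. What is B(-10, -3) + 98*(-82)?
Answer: -8015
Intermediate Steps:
B(H, E) = -3 - 8*E
B(-10, -3) + 98*(-82) = (-3 - 8*(-3)) + 98*(-82) = (-3 + 24) - 8036 = 21 - 8036 = -8015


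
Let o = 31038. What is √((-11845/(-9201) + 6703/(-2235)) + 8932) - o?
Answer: -31038 + 2*√11655893846966255/2284915 ≈ -30944.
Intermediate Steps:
√((-11845/(-9201) + 6703/(-2235)) + 8932) - o = √((-11845/(-9201) + 6703/(-2235)) + 8932) - 1*31038 = √((-11845*(-1/9201) + 6703*(-1/2235)) + 8932) - 31038 = √((11845/9201 - 6703/2235) + 8932) - 31038 = √(-3911192/2284915 + 8932) - 31038 = √(20404949588/2284915) - 31038 = 2*√11655893846966255/2284915 - 31038 = -31038 + 2*√11655893846966255/2284915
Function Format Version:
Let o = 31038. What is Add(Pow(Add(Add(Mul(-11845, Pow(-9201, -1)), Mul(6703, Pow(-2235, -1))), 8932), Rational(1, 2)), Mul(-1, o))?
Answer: Add(-31038, Mul(Rational(2, 2284915), Pow(11655893846966255, Rational(1, 2)))) ≈ -30944.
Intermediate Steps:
Add(Pow(Add(Add(Mul(-11845, Pow(-9201, -1)), Mul(6703, Pow(-2235, -1))), 8932), Rational(1, 2)), Mul(-1, o)) = Add(Pow(Add(Add(Mul(-11845, Pow(-9201, -1)), Mul(6703, Pow(-2235, -1))), 8932), Rational(1, 2)), Mul(-1, 31038)) = Add(Pow(Add(Add(Mul(-11845, Rational(-1, 9201)), Mul(6703, Rational(-1, 2235))), 8932), Rational(1, 2)), -31038) = Add(Pow(Add(Add(Rational(11845, 9201), Rational(-6703, 2235)), 8932), Rational(1, 2)), -31038) = Add(Pow(Add(Rational(-3911192, 2284915), 8932), Rational(1, 2)), -31038) = Add(Pow(Rational(20404949588, 2284915), Rational(1, 2)), -31038) = Add(Mul(Rational(2, 2284915), Pow(11655893846966255, Rational(1, 2))), -31038) = Add(-31038, Mul(Rational(2, 2284915), Pow(11655893846966255, Rational(1, 2))))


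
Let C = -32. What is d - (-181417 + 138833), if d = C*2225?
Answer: -28616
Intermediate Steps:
d = -71200 (d = -32*2225 = -71200)
d - (-181417 + 138833) = -71200 - (-181417 + 138833) = -71200 - 1*(-42584) = -71200 + 42584 = -28616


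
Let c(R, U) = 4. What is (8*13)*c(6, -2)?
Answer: 416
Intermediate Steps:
(8*13)*c(6, -2) = (8*13)*4 = 104*4 = 416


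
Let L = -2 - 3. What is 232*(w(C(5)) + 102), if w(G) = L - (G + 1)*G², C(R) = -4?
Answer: 33640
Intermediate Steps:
L = -5
w(G) = -5 - G²*(1 + G) (w(G) = -5 - (G + 1)*G² = -5 - (1 + G)*G² = -5 - G²*(1 + G))
232*(w(C(5)) + 102) = 232*((-5 - 1*(-4)² - 1*(-4)³) + 102) = 232*((-5 - 1*16 - 1*(-64)) + 102) = 232*((-5 - 16 + 64) + 102) = 232*(43 + 102) = 232*145 = 33640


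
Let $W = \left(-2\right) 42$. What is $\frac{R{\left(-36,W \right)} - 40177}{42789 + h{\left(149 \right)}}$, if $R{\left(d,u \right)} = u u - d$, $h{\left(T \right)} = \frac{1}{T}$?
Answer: $- \frac{4929665}{6375562} \approx -0.77321$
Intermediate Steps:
$W = -84$
$R{\left(d,u \right)} = u^{2} - d$
$\frac{R{\left(-36,W \right)} - 40177}{42789 + h{\left(149 \right)}} = \frac{\left(\left(-84\right)^{2} - -36\right) - 40177}{42789 + \frac{1}{149}} = \frac{\left(7056 + 36\right) - 40177}{42789 + \frac{1}{149}} = \frac{7092 - 40177}{\frac{6375562}{149}} = \left(-33085\right) \frac{149}{6375562} = - \frac{4929665}{6375562}$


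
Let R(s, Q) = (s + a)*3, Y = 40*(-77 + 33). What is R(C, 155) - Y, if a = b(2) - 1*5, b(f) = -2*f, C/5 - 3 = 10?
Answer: 1928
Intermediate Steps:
C = 65 (C = 15 + 5*10 = 15 + 50 = 65)
Y = -1760 (Y = 40*(-44) = -1760)
a = -9 (a = -2*2 - 1*5 = -4 - 5 = -9)
R(s, Q) = -27 + 3*s (R(s, Q) = (s - 9)*3 = (-9 + s)*3 = -27 + 3*s)
R(C, 155) - Y = (-27 + 3*65) - 1*(-1760) = (-27 + 195) + 1760 = 168 + 1760 = 1928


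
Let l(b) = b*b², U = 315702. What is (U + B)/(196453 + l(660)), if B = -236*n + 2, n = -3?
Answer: 316412/287692453 ≈ 0.0010998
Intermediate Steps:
B = 710 (B = -236*(-3) + 2 = 708 + 2 = 710)
l(b) = b³
(U + B)/(196453 + l(660)) = (315702 + 710)/(196453 + 660³) = 316412/(196453 + 287496000) = 316412/287692453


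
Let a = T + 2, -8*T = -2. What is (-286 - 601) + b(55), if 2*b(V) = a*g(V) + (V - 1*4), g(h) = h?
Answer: -6397/8 ≈ -799.63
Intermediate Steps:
T = ¼ (T = -⅛*(-2) = ¼ ≈ 0.25000)
a = 9/4 (a = ¼ + 2 = 9/4 ≈ 2.2500)
b(V) = -2 + 13*V/8 (b(V) = (9*V/4 + (V - 1*4))/2 = (9*V/4 + (V - 4))/2 = (9*V/4 + (-4 + V))/2 = (-4 + 13*V/4)/2 = -2 + 13*V/8)
(-286 - 601) + b(55) = (-286 - 601) + (-2 + (13/8)*55) = -887 + (-2 + 715/8) = -887 + 699/8 = -6397/8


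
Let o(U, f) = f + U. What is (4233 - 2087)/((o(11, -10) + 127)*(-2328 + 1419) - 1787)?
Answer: -2146/118139 ≈ -0.018165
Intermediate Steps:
o(U, f) = U + f
(4233 - 2087)/((o(11, -10) + 127)*(-2328 + 1419) - 1787) = (4233 - 2087)/(((11 - 10) + 127)*(-2328 + 1419) - 1787) = 2146/((1 + 127)*(-909) - 1787) = 2146/(128*(-909) - 1787) = 2146/(-116352 - 1787) = 2146/(-118139) = 2146*(-1/118139) = -2146/118139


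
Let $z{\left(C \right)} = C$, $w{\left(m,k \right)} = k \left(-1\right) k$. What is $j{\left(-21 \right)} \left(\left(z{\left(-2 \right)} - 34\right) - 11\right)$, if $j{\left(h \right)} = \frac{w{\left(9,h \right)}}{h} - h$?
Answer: $-1974$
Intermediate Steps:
$w{\left(m,k \right)} = - k^{2}$ ($w{\left(m,k \right)} = - k k = - k^{2}$)
$j{\left(h \right)} = - 2 h$ ($j{\left(h \right)} = \frac{\left(-1\right) h^{2}}{h} - h = - h - h = - 2 h$)
$j{\left(-21 \right)} \left(\left(z{\left(-2 \right)} - 34\right) - 11\right) = \left(-2\right) \left(-21\right) \left(\left(-2 - 34\right) - 11\right) = 42 \left(-36 - 11\right) = 42 \left(-47\right) = -1974$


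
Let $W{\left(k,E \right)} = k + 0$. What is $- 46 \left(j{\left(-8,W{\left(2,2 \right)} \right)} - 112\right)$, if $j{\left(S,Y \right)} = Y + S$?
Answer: $5428$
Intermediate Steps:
$W{\left(k,E \right)} = k$
$j{\left(S,Y \right)} = S + Y$
$- 46 \left(j{\left(-8,W{\left(2,2 \right)} \right)} - 112\right) = - 46 \left(\left(-8 + 2\right) - 112\right) = - 46 \left(-6 - 112\right) = \left(-46\right) \left(-118\right) = 5428$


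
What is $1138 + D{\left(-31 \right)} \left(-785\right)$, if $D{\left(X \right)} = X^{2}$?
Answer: $-753247$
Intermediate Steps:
$1138 + D{\left(-31 \right)} \left(-785\right) = 1138 + \left(-31\right)^{2} \left(-785\right) = 1138 + 961 \left(-785\right) = 1138 - 754385 = -753247$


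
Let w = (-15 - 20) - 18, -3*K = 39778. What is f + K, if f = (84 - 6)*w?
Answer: -52180/3 ≈ -17393.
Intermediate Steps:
K = -39778/3 (K = -⅓*39778 = -39778/3 ≈ -13259.)
w = -53 (w = -35 - 18 = -53)
f = -4134 (f = (84 - 6)*(-53) = 78*(-53) = -4134)
f + K = -4134 - 39778/3 = -52180/3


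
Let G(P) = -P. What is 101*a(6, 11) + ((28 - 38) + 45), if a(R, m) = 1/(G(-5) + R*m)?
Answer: 2586/71 ≈ 36.423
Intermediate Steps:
a(R, m) = 1/(5 + R*m) (a(R, m) = 1/(-1*(-5) + R*m) = 1/(5 + R*m))
101*a(6, 11) + ((28 - 38) + 45) = 101/(5 + 6*11) + ((28 - 38) + 45) = 101/(5 + 66) + (-10 + 45) = 101/71 + 35 = 2586/71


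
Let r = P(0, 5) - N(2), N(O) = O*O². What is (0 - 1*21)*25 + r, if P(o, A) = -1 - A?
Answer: -539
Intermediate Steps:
N(O) = O³
r = -14 (r = (-1 - 1*5) - 1*2³ = (-1 - 5) - 1*8 = -6 - 8 = -14)
(0 - 1*21)*25 + r = (0 - 1*21)*25 - 14 = (0 - 21)*25 - 14 = -21*25 - 14 = -525 - 14 = -539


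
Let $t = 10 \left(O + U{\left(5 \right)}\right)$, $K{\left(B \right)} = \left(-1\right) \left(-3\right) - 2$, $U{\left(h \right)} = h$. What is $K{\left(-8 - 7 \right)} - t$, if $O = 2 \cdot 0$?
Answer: $-49$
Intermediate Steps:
$K{\left(B \right)} = 1$ ($K{\left(B \right)} = 3 - 2 = 1$)
$O = 0$
$t = 50$ ($t = 10 \left(0 + 5\right) = 10 \cdot 5 = 50$)
$K{\left(-8 - 7 \right)} - t = 1 - 50 = -49$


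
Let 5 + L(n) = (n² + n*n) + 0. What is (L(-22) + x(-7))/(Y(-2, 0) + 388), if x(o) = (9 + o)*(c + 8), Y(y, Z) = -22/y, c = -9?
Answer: 961/399 ≈ 2.4085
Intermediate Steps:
L(n) = -5 + 2*n² (L(n) = -5 + ((n² + n*n) + 0) = -5 + ((n² + n²) + 0) = -5 + (2*n² + 0) = -5 + 2*n²)
x(o) = -9 - o (x(o) = (9 + o)*(-9 + 8) = (9 + o)*(-1) = -9 - o)
(L(-22) + x(-7))/(Y(-2, 0) + 388) = ((-5 + 2*(-22)²) + (-9 - 1*(-7)))/(-22/(-2) + 388) = ((-5 + 2*484) + (-9 + 7))/(-22*(-½) + 388) = ((-5 + 968) - 2)/(11 + 388) = (963 - 2)/399 = 961*(1/399) = 961/399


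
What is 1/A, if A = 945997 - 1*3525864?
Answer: -1/2579867 ≈ -3.8762e-7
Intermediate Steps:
A = -2579867 (A = 945997 - 3525864 = -2579867)
1/A = 1/(-2579867) = -1/2579867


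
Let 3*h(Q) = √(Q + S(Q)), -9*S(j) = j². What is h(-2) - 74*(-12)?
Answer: 888 + I*√22/9 ≈ 888.0 + 0.52116*I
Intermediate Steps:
S(j) = -j²/9
h(Q) = √(Q - Q²/9)/3
h(-2) - 74*(-12) = √(-2*(9 - 1*(-2)))/9 - 74*(-12) = √(-2*(9 + 2))/9 + 888 = √(-2*11)/9 + 888 = √(-22)/9 + 888 = (I*√22)/9 + 888 = I*√22/9 + 888 = 888 + I*√22/9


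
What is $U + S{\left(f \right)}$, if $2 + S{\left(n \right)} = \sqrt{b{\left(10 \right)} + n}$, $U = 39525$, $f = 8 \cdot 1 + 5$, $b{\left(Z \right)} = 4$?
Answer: $39523 + \sqrt{17} \approx 39527.0$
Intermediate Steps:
$f = 13$ ($f = 8 + 5 = 13$)
$S{\left(n \right)} = -2 + \sqrt{4 + n}$
$U + S{\left(f \right)} = 39525 - \left(2 - \sqrt{4 + 13}\right) = 39525 - \left(2 - \sqrt{17}\right) = 39523 + \sqrt{17}$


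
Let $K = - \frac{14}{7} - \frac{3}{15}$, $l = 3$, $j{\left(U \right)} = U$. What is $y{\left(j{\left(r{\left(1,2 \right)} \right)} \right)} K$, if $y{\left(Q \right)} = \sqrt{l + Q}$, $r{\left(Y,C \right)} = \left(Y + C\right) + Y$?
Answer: $- \frac{11 \sqrt{7}}{5} \approx -5.8207$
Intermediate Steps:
$r{\left(Y,C \right)} = C + 2 Y$ ($r{\left(Y,C \right)} = \left(C + Y\right) + Y = C + 2 Y$)
$K = - \frac{11}{5}$ ($K = \left(-14\right) \frac{1}{7} - \frac{1}{5} = -2 - \frac{1}{5} = - \frac{11}{5} \approx -2.2$)
$y{\left(Q \right)} = \sqrt{3 + Q}$
$y{\left(j{\left(r{\left(1,2 \right)} \right)} \right)} K = \sqrt{3 + \left(2 + 2 \cdot 1\right)} \left(- \frac{11}{5}\right) = \sqrt{3 + \left(2 + 2\right)} \left(- \frac{11}{5}\right) = \sqrt{3 + 4} \left(- \frac{11}{5}\right) = \sqrt{7} \left(- \frac{11}{5}\right) = - \frac{11 \sqrt{7}}{5}$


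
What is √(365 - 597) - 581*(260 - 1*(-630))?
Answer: -517090 + 2*I*√58 ≈ -5.1709e+5 + 15.232*I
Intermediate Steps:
√(365 - 597) - 581*(260 - 1*(-630)) = √(-232) - 581*(260 + 630) = 2*I*√58 - 581*890 = 2*I*√58 - 517090 = -517090 + 2*I*√58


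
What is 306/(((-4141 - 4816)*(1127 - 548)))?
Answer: -102/1728701 ≈ -5.9004e-5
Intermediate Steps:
306/(((-4141 - 4816)*(1127 - 548))) = 306/((-8957*579)) = 306/(-5186103) = 306*(-1/5186103) = -102/1728701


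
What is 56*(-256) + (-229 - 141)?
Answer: -14706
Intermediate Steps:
56*(-256) + (-229 - 141) = -14336 - 370 = -14706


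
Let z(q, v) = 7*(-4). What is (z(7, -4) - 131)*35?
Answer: -5565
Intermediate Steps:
z(q, v) = -28
(z(7, -4) - 131)*35 = (-28 - 131)*35 = -159*35 = -5565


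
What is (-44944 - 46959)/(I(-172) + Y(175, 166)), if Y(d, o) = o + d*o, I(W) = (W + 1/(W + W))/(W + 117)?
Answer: -22581880/7179557 ≈ -3.1453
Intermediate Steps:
I(W) = (W + 1/(2*W))/(117 + W)
(-44944 - 46959)/(I(-172) + Y(175, 166)) = (-44944 - 46959)/((1/2 + (-172)**2)/((-172)*(117 - 172)) + 166*(1 + 175)) = -91903/(-1/172*(1/2 + 29584)/(-55) + 166*176) = -91903/(-1/172*(-1/55)*59169/2 + 29216) = -91903/(5379/1720 + 29216) = -91903/50256899/1720 = -91903*1720/50256899 = -22581880/7179557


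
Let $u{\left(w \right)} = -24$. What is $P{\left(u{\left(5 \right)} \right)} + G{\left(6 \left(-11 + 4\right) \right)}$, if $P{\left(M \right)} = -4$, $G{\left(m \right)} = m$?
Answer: $-46$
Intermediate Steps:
$P{\left(u{\left(5 \right)} \right)} + G{\left(6 \left(-11 + 4\right) \right)} = -4 + 6 \left(-11 + 4\right) = -4 + 6 \left(-7\right) = -4 - 42 = -46$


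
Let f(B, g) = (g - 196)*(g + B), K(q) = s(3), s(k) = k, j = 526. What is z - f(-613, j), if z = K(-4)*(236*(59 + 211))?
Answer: 219870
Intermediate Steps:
K(q) = 3
f(B, g) = (-196 + g)*(B + g)
z = 191160 (z = 3*(236*(59 + 211)) = 3*(236*270) = 3*63720 = 191160)
z - f(-613, j) = 191160 - (526² - 196*(-613) - 196*526 - 613*526) = 191160 - (276676 + 120148 - 103096 - 322438) = 191160 - 1*(-28710) = 191160 + 28710 = 219870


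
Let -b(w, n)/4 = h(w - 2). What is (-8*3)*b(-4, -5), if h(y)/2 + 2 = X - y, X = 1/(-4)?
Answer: 720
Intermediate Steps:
X = -1/4 ≈ -0.25000
h(y) = -9/2 - 2*y (h(y) = -4 + 2*(-1/4 - y) = -4 + (-1/2 - 2*y) = -9/2 - 2*y)
b(w, n) = 2 + 8*w (b(w, n) = -4*(-9/2 - 2*(w - 2)) = -4*(-9/2 - 2*(-2 + w)) = -4*(-9/2 + (4 - 2*w)) = -4*(-1/2 - 2*w) = 2 + 8*w)
(-8*3)*b(-4, -5) = (-8*3)*(2 + 8*(-4)) = -24*(2 - 32) = -24*(-30) = 720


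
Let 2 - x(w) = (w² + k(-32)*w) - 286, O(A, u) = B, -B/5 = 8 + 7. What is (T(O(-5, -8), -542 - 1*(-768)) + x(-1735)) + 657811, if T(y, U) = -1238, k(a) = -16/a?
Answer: -4704993/2 ≈ -2.3525e+6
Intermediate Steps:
B = -75 (B = -5*(8 + 7) = -5*15 = -75)
O(A, u) = -75
x(w) = 288 - w² - w/2 (x(w) = 2 - ((w² + (-16/(-32))*w) - 286) = 2 - ((w² + (-16*(-1/32))*w) - 286) = 2 - ((w² + w/2) - 286) = 2 - (-286 + w² + w/2) = 2 + (286 - w² - w/2) = 288 - w² - w/2)
(T(O(-5, -8), -542 - 1*(-768)) + x(-1735)) + 657811 = (-1238 + (288 - 1*(-1735)² - ½*(-1735))) + 657811 = (-1238 + (288 - 1*3010225 + 1735/2)) + 657811 = (-1238 + (288 - 3010225 + 1735/2)) + 657811 = (-1238 - 6018139/2) + 657811 = -6020615/2 + 657811 = -4704993/2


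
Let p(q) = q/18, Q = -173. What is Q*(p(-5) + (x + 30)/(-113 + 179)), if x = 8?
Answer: -10207/198 ≈ -51.550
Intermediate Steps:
p(q) = q/18 (p(q) = q*(1/18) = q/18)
Q*(p(-5) + (x + 30)/(-113 + 179)) = -173*((1/18)*(-5) + (8 + 30)/(-113 + 179)) = -173*(-5/18 + 38/66) = -173*(-5/18 + 38*(1/66)) = -173*(-5/18 + 19/33) = -173*59/198 = -10207/198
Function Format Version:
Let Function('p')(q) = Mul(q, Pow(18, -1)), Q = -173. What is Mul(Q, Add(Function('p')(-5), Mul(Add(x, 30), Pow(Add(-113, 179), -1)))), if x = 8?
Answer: Rational(-10207, 198) ≈ -51.550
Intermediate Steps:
Function('p')(q) = Mul(Rational(1, 18), q) (Function('p')(q) = Mul(q, Rational(1, 18)) = Mul(Rational(1, 18), q))
Mul(Q, Add(Function('p')(-5), Mul(Add(x, 30), Pow(Add(-113, 179), -1)))) = Mul(-173, Add(Mul(Rational(1, 18), -5), Mul(Add(8, 30), Pow(Add(-113, 179), -1)))) = Mul(-173, Add(Rational(-5, 18), Mul(38, Pow(66, -1)))) = Mul(-173, Add(Rational(-5, 18), Mul(38, Rational(1, 66)))) = Mul(-173, Add(Rational(-5, 18), Rational(19, 33))) = Mul(-173, Rational(59, 198)) = Rational(-10207, 198)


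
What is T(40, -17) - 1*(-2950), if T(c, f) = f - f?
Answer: 2950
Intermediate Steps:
T(c, f) = 0
T(40, -17) - 1*(-2950) = 0 - 1*(-2950) = 0 + 2950 = 2950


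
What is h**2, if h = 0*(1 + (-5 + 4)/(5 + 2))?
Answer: 0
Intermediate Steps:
h = 0 (h = 0*(1 - 1/7) = 0*(6/7) = 0)
h**2 = 0**2 = 0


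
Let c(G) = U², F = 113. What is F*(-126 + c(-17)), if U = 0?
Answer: -14238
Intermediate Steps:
c(G) = 0 (c(G) = 0² = 0)
F*(-126 + c(-17)) = 113*(-126 + 0) = 113*(-126) = -14238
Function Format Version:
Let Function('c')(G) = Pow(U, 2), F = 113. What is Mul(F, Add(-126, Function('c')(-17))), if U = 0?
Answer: -14238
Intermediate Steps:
Function('c')(G) = 0 (Function('c')(G) = Pow(0, 2) = 0)
Mul(F, Add(-126, Function('c')(-17))) = Mul(113, Add(-126, 0)) = Mul(113, -126) = -14238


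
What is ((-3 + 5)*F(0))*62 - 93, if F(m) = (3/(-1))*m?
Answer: -93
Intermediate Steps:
F(m) = -3*m (F(m) = (3*(-1))*m = -3*m)
((-3 + 5)*F(0))*62 - 93 = ((-3 + 5)*(-3*0))*62 - 93 = (2*0)*62 - 93 = 0*62 - 93 = 0 - 93 = -93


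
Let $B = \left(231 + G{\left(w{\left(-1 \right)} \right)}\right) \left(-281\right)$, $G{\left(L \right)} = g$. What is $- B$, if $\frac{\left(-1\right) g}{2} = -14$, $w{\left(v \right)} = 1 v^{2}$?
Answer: $72779$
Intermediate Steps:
$w{\left(v \right)} = v^{2}$
$g = 28$ ($g = \left(-2\right) \left(-14\right) = 28$)
$G{\left(L \right)} = 28$
$B = -72779$ ($B = \left(231 + 28\right) \left(-281\right) = 259 \left(-281\right) = -72779$)
$- B = \left(-1\right) \left(-72779\right) = 72779$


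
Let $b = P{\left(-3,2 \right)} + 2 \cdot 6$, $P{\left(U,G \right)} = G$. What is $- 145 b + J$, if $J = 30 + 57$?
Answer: $-1943$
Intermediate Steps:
$b = 14$ ($b = 2 + 2 \cdot 6 = 2 + 12 = 14$)
$J = 87$
$- 145 b + J = \left(-145\right) 14 + 87 = -2030 + 87 = -1943$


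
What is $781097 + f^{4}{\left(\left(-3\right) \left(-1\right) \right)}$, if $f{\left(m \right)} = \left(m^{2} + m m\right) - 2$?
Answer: $846633$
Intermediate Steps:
$f{\left(m \right)} = -2 + 2 m^{2}$ ($f{\left(m \right)} = \left(m^{2} + m^{2}\right) - 2 = 2 m^{2} - 2 = -2 + 2 m^{2}$)
$781097 + f^{4}{\left(\left(-3\right) \left(-1\right) \right)} = 781097 + \left(-2 + 2 \left(\left(-3\right) \left(-1\right)\right)^{2}\right)^{4} = 781097 + \left(-2 + 2 \cdot 3^{2}\right)^{4} = 781097 + \left(-2 + 2 \cdot 9\right)^{4} = 781097 + \left(-2 + 18\right)^{4} = 781097 + 16^{4} = 781097 + 65536 = 846633$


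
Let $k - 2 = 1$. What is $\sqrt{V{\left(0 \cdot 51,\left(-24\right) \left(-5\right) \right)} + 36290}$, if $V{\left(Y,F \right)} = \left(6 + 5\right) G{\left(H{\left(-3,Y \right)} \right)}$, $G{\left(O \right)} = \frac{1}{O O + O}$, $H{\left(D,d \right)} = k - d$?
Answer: $\frac{\sqrt{1306473}}{6} \approx 190.5$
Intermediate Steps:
$k = 3$ ($k = 2 + 1 = 3$)
$H{\left(D,d \right)} = 3 - d$
$G{\left(O \right)} = \frac{1}{O + O^{2}}$ ($G{\left(O \right)} = \frac{1}{O^{2} + O} = \frac{1}{O + O^{2}}$)
$V{\left(Y,F \right)} = \frac{11}{\left(3 - Y\right) \left(4 - Y\right)}$ ($V{\left(Y,F \right)} = \left(6 + 5\right) \frac{1}{\left(3 - Y\right) \left(1 - \left(-3 + Y\right)\right)} = 11 \frac{1}{\left(3 - Y\right) \left(4 - Y\right)} = \frac{11}{\left(3 - Y\right) \left(4 - Y\right)}$)
$\sqrt{V{\left(0 \cdot 51,\left(-24\right) \left(-5\right) \right)} + 36290} = \sqrt{\frac{11}{\left(-4 + 0 \cdot 51\right) \left(-3 + 0 \cdot 51\right)} + 36290} = \sqrt{\frac{11}{\left(-4 + 0\right) \left(-3 + 0\right)} + 36290} = \sqrt{\frac{11}{\left(-4\right) \left(-3\right)} + 36290} = \sqrt{11 \left(- \frac{1}{4}\right) \left(- \frac{1}{3}\right) + 36290} = \sqrt{\frac{11}{12} + 36290} = \sqrt{\frac{435491}{12}} = \frac{\sqrt{1306473}}{6}$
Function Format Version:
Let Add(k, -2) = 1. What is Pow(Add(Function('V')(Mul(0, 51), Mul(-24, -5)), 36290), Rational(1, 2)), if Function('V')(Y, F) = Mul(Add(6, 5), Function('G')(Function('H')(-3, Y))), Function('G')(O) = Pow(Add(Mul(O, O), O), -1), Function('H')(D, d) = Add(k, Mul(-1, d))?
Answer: Mul(Rational(1, 6), Pow(1306473, Rational(1, 2))) ≈ 190.50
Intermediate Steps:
k = 3 (k = Add(2, 1) = 3)
Function('H')(D, d) = Add(3, Mul(-1, d))
Function('G')(O) = Pow(Add(O, Pow(O, 2)), -1) (Function('G')(O) = Pow(Add(Pow(O, 2), O), -1) = Pow(Add(O, Pow(O, 2)), -1))
Function('V')(Y, F) = Mul(11, Pow(Add(3, Mul(-1, Y)), -1), Pow(Add(4, Mul(-1, Y)), -1)) (Function('V')(Y, F) = Mul(Add(6, 5), Mul(Pow(Add(3, Mul(-1, Y)), -1), Pow(Add(1, Add(3, Mul(-1, Y))), -1))) = Mul(11, Mul(Pow(Add(3, Mul(-1, Y)), -1), Pow(Add(4, Mul(-1, Y)), -1))) = Mul(11, Pow(Add(3, Mul(-1, Y)), -1), Pow(Add(4, Mul(-1, Y)), -1)))
Pow(Add(Function('V')(Mul(0, 51), Mul(-24, -5)), 36290), Rational(1, 2)) = Pow(Add(Mul(11, Pow(Add(-4, Mul(0, 51)), -1), Pow(Add(-3, Mul(0, 51)), -1)), 36290), Rational(1, 2)) = Pow(Add(Mul(11, Pow(Add(-4, 0), -1), Pow(Add(-3, 0), -1)), 36290), Rational(1, 2)) = Pow(Add(Mul(11, Pow(-4, -1), Pow(-3, -1)), 36290), Rational(1, 2)) = Pow(Add(Mul(11, Rational(-1, 4), Rational(-1, 3)), 36290), Rational(1, 2)) = Pow(Add(Rational(11, 12), 36290), Rational(1, 2)) = Pow(Rational(435491, 12), Rational(1, 2)) = Mul(Rational(1, 6), Pow(1306473, Rational(1, 2)))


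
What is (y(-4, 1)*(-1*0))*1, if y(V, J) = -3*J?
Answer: 0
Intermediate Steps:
(y(-4, 1)*(-1*0))*1 = ((-3*1)*(-1*0))*1 = -3*0*1 = 0*1 = 0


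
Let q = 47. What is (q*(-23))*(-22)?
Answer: 23782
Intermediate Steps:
(q*(-23))*(-22) = (47*(-23))*(-22) = -1081*(-22) = 23782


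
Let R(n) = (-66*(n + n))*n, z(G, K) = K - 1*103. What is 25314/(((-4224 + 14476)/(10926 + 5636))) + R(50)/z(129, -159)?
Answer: 14153347827/335753 ≈ 42154.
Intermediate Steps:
z(G, K) = -103 + K (z(G, K) = K - 103 = -103 + K)
R(n) = -132*n² (R(n) = (-132*n)*n = -132*n²)
25314/(((-4224 + 14476)/(10926 + 5636))) + R(50)/z(129, -159) = 25314/(((-4224 + 14476)/(10926 + 5636))) + (-132*50²)/(-103 - 159) = 25314/((10252/16562)) - 132*2500/(-262) = 25314/((10252*(1/16562))) - 330000*(-1/262) = 25314/(5126/8281) + 165000/131 = 25314*(8281/5126) + 165000/131 = 104812617/2563 + 165000/131 = 14153347827/335753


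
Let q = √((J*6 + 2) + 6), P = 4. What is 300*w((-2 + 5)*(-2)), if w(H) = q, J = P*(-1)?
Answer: 1200*I ≈ 1200.0*I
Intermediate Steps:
J = -4 (J = 4*(-1) = -4)
q = 4*I (q = √((-4*6 + 2) + 6) = √((-24 + 2) + 6) = √(-22 + 6) = √(-16) = 4*I ≈ 4.0*I)
w(H) = 4*I
300*w((-2 + 5)*(-2)) = 300*(4*I) = 1200*I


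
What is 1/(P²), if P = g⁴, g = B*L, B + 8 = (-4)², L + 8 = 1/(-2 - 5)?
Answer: 5764801/1869471037565976969216 ≈ 3.0837e-15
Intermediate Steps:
L = -57/7 (L = -8 + 1/(-2 - 5) = -8 + 1/(-7) = -8 - ⅐ = -57/7 ≈ -8.1429)
B = 8 (B = -8 + (-4)² = -8 + 16 = 8)
g = -456/7 (g = 8*(-57/7) = -456/7 ≈ -65.143)
P = 43237380096/2401 (P = (-456/7)⁴ = 43237380096/2401 ≈ 1.8008e+7)
1/(P²) = 1/((43237380096/2401)²) = 1/(1869471037565976969216/5764801) = 5764801/1869471037565976969216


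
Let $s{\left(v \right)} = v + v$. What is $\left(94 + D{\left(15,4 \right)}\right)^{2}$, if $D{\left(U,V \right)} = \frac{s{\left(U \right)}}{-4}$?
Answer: $\frac{29929}{4} \approx 7482.3$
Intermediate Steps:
$s{\left(v \right)} = 2 v$
$D{\left(U,V \right)} = - \frac{U}{2}$ ($D{\left(U,V \right)} = \frac{2 U}{-4} = 2 U \left(- \frac{1}{4}\right) = - \frac{U}{2}$)
$\left(94 + D{\left(15,4 \right)}\right)^{2} = \left(94 - \frac{15}{2}\right)^{2} = \left(\frac{173}{2}\right)^{2} = \frac{29929}{4}$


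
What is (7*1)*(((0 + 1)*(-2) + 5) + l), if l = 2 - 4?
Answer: 7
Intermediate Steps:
l = -2
(7*1)*(((0 + 1)*(-2) + 5) + l) = (7*1)*(((0 + 1)*(-2) + 5) - 2) = 7*((1*(-2) + 5) - 2) = 7*((-2 + 5) - 2) = 7*(3 - 2) = 7*1 = 7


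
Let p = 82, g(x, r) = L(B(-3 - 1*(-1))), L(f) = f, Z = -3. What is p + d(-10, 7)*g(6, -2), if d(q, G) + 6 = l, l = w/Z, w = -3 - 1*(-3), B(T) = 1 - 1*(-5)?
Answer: 46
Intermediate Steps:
B(T) = 6 (B(T) = 1 + 5 = 6)
g(x, r) = 6
w = 0 (w = -3 + 3 = 0)
l = 0 (l = 0/(-3) = 0*(-⅓) = 0)
d(q, G) = -6 (d(q, G) = -6 + 0 = -6)
p + d(-10, 7)*g(6, -2) = 82 - 6*6 = 82 - 36 = 46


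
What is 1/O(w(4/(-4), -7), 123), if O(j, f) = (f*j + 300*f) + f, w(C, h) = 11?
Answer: 1/38376 ≈ 2.6058e-5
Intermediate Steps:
O(j, f) = 301*f + f*j (O(j, f) = (300*f + f*j) + f = 301*f + f*j)
1/O(w(4/(-4), -7), 123) = 1/(123*(301 + 11)) = 1/(123*312) = 1/38376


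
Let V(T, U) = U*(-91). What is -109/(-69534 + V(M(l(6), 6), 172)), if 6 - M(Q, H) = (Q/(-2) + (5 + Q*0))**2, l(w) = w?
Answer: 109/85186 ≈ 0.0012796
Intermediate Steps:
M(Q, H) = 6 - (5 - Q/2)**2 (M(Q, H) = 6 - (Q/(-2) + (5 + Q*0))**2 = 6 - (Q*(-1/2) + (5 + 0))**2 = 6 - (-Q/2 + 5)**2 = 6 - (5 - Q/2)**2)
V(T, U) = -91*U
-109/(-69534 + V(M(l(6), 6), 172)) = -109/(-69534 - 91*172) = -109/(-69534 - 15652) = -109/(-85186) = -1/85186*(-109) = 109/85186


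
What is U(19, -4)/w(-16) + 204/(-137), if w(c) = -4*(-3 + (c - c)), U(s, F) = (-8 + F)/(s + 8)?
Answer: -5645/3699 ≈ -1.5261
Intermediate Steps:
U(s, F) = (-8 + F)/(8 + s)
w(c) = 12 (w(c) = -4*(-3 + 0) = -4*(-3) = 12)
U(19, -4)/w(-16) + 204/(-137) = ((-8 - 4)/(8 + 19))/12 + 204/(-137) = (-12/27)*(1/12) + 204*(-1/137) = ((1/27)*(-12))*(1/12) - 204/137 = -4/9*1/12 - 204/137 = -1/27 - 204/137 = -5645/3699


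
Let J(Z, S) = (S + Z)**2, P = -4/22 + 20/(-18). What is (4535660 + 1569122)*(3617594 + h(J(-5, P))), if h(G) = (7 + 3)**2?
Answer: 22085233212708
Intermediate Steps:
P = -128/99 (P = -4*1/22 + 20*(-1/18) = -2/11 - 10/9 = -128/99 ≈ -1.2929)
h(G) = 100 (h(G) = 10**2 = 100)
(4535660 + 1569122)*(3617594 + h(J(-5, P))) = (4535660 + 1569122)*(3617594 + 100) = 6104782*3617694 = 22085233212708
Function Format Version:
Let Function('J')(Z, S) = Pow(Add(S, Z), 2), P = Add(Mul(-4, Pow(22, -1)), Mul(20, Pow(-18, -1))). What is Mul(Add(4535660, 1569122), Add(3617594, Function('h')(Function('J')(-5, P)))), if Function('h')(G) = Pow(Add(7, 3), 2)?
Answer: 22085233212708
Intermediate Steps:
P = Rational(-128, 99) (P = Add(Mul(-4, Rational(1, 22)), Mul(20, Rational(-1, 18))) = Add(Rational(-2, 11), Rational(-10, 9)) = Rational(-128, 99) ≈ -1.2929)
Function('h')(G) = 100 (Function('h')(G) = Pow(10, 2) = 100)
Mul(Add(4535660, 1569122), Add(3617594, Function('h')(Function('J')(-5, P)))) = Mul(Add(4535660, 1569122), Add(3617594, 100)) = Mul(6104782, 3617694) = 22085233212708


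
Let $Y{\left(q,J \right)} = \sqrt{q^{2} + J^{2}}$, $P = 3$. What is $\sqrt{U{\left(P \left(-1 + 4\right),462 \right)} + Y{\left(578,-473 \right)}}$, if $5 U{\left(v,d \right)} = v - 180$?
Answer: $\frac{\sqrt{-855 + 25 \sqrt{557813}}}{5} \approx 26.696$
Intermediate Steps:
$U{\left(v,d \right)} = -36 + \frac{v}{5}$ ($U{\left(v,d \right)} = \frac{v - 180}{5} = \frac{-180 + v}{5} = -36 + \frac{v}{5}$)
$Y{\left(q,J \right)} = \sqrt{J^{2} + q^{2}}$
$\sqrt{U{\left(P \left(-1 + 4\right),462 \right)} + Y{\left(578,-473 \right)}} = \sqrt{\left(-36 + \frac{3 \left(-1 + 4\right)}{5}\right) + \sqrt{\left(-473\right)^{2} + 578^{2}}} = \sqrt{\left(-36 + \frac{3 \cdot 3}{5}\right) + \sqrt{223729 + 334084}} = \sqrt{\left(-36 + \frac{1}{5} \cdot 9\right) + \sqrt{557813}} = \sqrt{\left(-36 + \frac{9}{5}\right) + \sqrt{557813}} = \sqrt{- \frac{171}{5} + \sqrt{557813}}$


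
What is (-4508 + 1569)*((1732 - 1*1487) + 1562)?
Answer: -5310773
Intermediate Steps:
(-4508 + 1569)*((1732 - 1*1487) + 1562) = -2939*((1732 - 1487) + 1562) = -2939*(245 + 1562) = -2939*1807 = -5310773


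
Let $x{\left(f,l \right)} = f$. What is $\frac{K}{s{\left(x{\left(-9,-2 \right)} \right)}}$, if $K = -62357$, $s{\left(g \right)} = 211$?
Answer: $- \frac{62357}{211} \approx -295.53$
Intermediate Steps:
$\frac{K}{s{\left(x{\left(-9,-2 \right)} \right)}} = - \frac{62357}{211}$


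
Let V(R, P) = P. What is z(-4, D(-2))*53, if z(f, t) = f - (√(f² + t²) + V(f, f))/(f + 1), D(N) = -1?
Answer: -848/3 + 53*√17/3 ≈ -209.83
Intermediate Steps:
z(f, t) = f - (f + √(f² + t²))/(1 + f) (z(f, t) = f - (√(f² + t²) + f)/(f + 1) = f - (f + √(f² + t²))/(1 + f))
z(-4, D(-2))*53 = (((-4)² - √((-4)² + (-1)²))/(1 - 4))*53 = ((16 - √(16 + 1))/(-3))*53 = -(16 - √17)/3*53 = (-16/3 + √17/3)*53 = -848/3 + 53*√17/3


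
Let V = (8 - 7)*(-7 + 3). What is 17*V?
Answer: -68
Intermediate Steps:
V = -4 (V = 1*(-4) = -4)
17*V = 17*(-4) = -68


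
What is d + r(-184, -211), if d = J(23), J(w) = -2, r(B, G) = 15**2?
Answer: 223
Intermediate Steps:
r(B, G) = 225
d = -2
d + r(-184, -211) = -2 + 225 = 223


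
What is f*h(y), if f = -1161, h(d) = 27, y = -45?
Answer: -31347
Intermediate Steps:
f*h(y) = -1161*27 = -31347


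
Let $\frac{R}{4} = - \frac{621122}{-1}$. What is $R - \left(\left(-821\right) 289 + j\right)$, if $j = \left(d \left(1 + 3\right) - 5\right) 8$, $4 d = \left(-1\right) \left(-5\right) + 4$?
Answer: $2721725$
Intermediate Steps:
$d = \frac{9}{4}$ ($d = \frac{\left(-1\right) \left(-5\right) + 4}{4} = \frac{5 + 4}{4} = \frac{1}{4} \cdot 9 = \frac{9}{4} \approx 2.25$)
$j = 32$ ($j = \left(\frac{9 \left(1 + 3\right)}{4} - 5\right) 8 = \left(\frac{9}{4} \cdot 4 - 5\right) 8 = \left(9 - 5\right) 8 = 4 \cdot 8 = 32$)
$R = 2484488$ ($R = 4 \left(- \frac{621122}{-1}\right) = 4 \left(\left(-621122\right) \left(-1\right)\right) = 4 \cdot 621122 = 2484488$)
$R - \left(\left(-821\right) 289 + j\right) = 2484488 - \left(\left(-821\right) 289 + 32\right) = 2484488 - \left(-237269 + 32\right) = 2484488 - -237237 = 2484488 + 237237 = 2721725$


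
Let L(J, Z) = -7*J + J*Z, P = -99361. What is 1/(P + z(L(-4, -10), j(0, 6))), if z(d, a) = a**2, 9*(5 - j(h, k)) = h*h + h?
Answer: -1/99336 ≈ -1.0067e-5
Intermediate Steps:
j(h, k) = 5 - h/9 - h**2/9 (j(h, k) = 5 - (h*h + h)/9 = 5 - (h**2 + h)/9 = 5 - (h + h**2)/9 = 5 + (-h/9 - h**2/9) = 5 - h/9 - h**2/9)
1/(P + z(L(-4, -10), j(0, 6))) = 1/(-99361 + (5 - 1/9*0 - 1/9*0**2)**2) = 1/(-99361 + (5 + 0 - 1/9*0)**2) = 1/(-99361 + (5 + 0 + 0)**2) = 1/(-99361 + 5**2) = 1/(-99361 + 25) = 1/(-99336) = -1/99336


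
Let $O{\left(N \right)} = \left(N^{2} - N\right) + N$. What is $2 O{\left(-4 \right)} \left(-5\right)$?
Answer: $-160$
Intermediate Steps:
$O{\left(N \right)} = N^{2}$
$2 O{\left(-4 \right)} \left(-5\right) = 2 \left(-4\right)^{2} \left(-5\right) = 2 \cdot 16 \left(-5\right) = 32 \left(-5\right) = -160$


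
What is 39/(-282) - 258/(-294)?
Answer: 3405/4606 ≈ 0.73925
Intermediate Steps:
39/(-282) - 258/(-294) = 39*(-1/282) - 258*(-1/294) = -13/94 + 43/49 = 3405/4606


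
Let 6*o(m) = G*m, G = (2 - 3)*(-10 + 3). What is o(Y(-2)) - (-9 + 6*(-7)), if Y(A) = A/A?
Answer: 313/6 ≈ 52.167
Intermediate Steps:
Y(A) = 1
G = 7 (G = -1*(-7) = 7)
o(m) = 7*m/6 (o(m) = (7*m)/6 = 7*m/6)
o(Y(-2)) - (-9 + 6*(-7)) = (7/6)*1 - (-9 + 6*(-7)) = 7/6 - (-9 - 42) = 7/6 - 1*(-51) = 7/6 + 51 = 313/6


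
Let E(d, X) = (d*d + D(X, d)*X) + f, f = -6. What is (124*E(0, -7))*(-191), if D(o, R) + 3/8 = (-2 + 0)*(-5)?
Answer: 3475627/2 ≈ 1.7378e+6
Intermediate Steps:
D(o, R) = 77/8 (D(o, R) = -3/8 + (-2 + 0)*(-5) = -3/8 - 2*(-5) = -3/8 + 10 = 77/8)
E(d, X) = -6 + d**2 + 77*X/8 (E(d, X) = (d*d + 77*X/8) - 6 = (d**2 + 77*X/8) - 6 = -6 + d**2 + 77*X/8)
(124*E(0, -7))*(-191) = (124*(-6 + 0**2 + (77/8)*(-7)))*(-191) = (124*(-6 + 0 - 539/8))*(-191) = (124*(-587/8))*(-191) = -18197/2*(-191) = 3475627/2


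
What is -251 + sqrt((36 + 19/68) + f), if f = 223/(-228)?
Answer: -251 + sqrt(33146583)/969 ≈ -245.06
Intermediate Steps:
f = -223/228 (f = 223*(-1/228) = -223/228 ≈ -0.97807)
-251 + sqrt((36 + 19/68) + f) = -251 + sqrt((36 + 19/68) - 223/228) = -251 + sqrt(2467/68 - 223/228) = -251 + sqrt(34207/969) = -251 + sqrt(33146583)/969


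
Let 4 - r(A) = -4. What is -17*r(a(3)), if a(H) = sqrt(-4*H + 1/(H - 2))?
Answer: -136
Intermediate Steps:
a(H) = sqrt(1/(-2 + H) - 4*H) (a(H) = sqrt(-4*H + 1/(-2 + H)) = sqrt(1/(-2 + H) - 4*H))
r(A) = 8 (r(A) = 4 - 1*(-4) = 4 + 4 = 8)
-17*r(a(3)) = -17*8 = -136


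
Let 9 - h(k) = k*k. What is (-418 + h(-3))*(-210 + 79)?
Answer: 54758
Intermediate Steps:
h(k) = 9 - k² (h(k) = 9 - k*k = 9 - k²)
(-418 + h(-3))*(-210 + 79) = (-418 + (9 - 1*(-3)²))*(-210 + 79) = (-418 + (9 - 1*9))*(-131) = (-418 + (9 - 9))*(-131) = (-418 + 0)*(-131) = -418*(-131) = 54758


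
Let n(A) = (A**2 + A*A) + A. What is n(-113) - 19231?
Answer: 6194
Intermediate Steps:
n(A) = A + 2*A**2 (n(A) = (A**2 + A**2) + A = 2*A**2 + A = A + 2*A**2)
n(-113) - 19231 = -113*(1 + 2*(-113)) - 19231 = -113*(1 - 226) - 19231 = -113*(-225) - 19231 = 25425 - 19231 = 6194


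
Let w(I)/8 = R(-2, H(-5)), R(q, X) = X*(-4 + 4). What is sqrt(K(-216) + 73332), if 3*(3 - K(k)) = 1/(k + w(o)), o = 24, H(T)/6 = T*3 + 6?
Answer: sqrt(95042162)/36 ≈ 270.80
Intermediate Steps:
H(T) = 36 + 18*T (H(T) = 6*(T*3 + 6) = 6*(3*T + 6) = 6*(6 + 3*T) = 36 + 18*T)
R(q, X) = 0 (R(q, X) = X*0 = 0)
w(I) = 0 (w(I) = 8*0 = 0)
K(k) = 3 - 1/(3*k) (K(k) = 3 - 1/(3*(k + 0)) = 3 - 1/(3*k))
sqrt(K(-216) + 73332) = sqrt((3 - 1/3/(-216)) + 73332) = sqrt((3 - 1/3*(-1/216)) + 73332) = sqrt((3 + 1/648) + 73332) = sqrt(1945/648 + 73332) = sqrt(47521081/648) = sqrt(95042162)/36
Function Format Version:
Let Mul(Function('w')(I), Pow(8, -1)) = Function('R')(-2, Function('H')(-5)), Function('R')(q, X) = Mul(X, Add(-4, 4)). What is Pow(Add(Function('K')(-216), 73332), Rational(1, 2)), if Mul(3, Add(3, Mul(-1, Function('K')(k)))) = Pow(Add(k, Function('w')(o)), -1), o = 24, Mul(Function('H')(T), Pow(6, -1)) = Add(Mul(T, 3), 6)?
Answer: Mul(Rational(1, 36), Pow(95042162, Rational(1, 2))) ≈ 270.80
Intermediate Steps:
Function('H')(T) = Add(36, Mul(18, T)) (Function('H')(T) = Mul(6, Add(Mul(T, 3), 6)) = Mul(6, Add(Mul(3, T), 6)) = Mul(6, Add(6, Mul(3, T))) = Add(36, Mul(18, T)))
Function('R')(q, X) = 0 (Function('R')(q, X) = Mul(X, 0) = 0)
Function('w')(I) = 0 (Function('w')(I) = Mul(8, 0) = 0)
Function('K')(k) = Add(3, Mul(Rational(-1, 3), Pow(k, -1))) (Function('K')(k) = Add(3, Mul(Rational(-1, 3), Pow(Add(k, 0), -1))) = Add(3, Mul(Rational(-1, 3), Pow(k, -1))))
Pow(Add(Function('K')(-216), 73332), Rational(1, 2)) = Pow(Add(Add(3, Mul(Rational(-1, 3), Pow(-216, -1))), 73332), Rational(1, 2)) = Pow(Add(Add(3, Mul(Rational(-1, 3), Rational(-1, 216))), 73332), Rational(1, 2)) = Pow(Add(Add(3, Rational(1, 648)), 73332), Rational(1, 2)) = Pow(Add(Rational(1945, 648), 73332), Rational(1, 2)) = Pow(Rational(47521081, 648), Rational(1, 2)) = Mul(Rational(1, 36), Pow(95042162, Rational(1, 2)))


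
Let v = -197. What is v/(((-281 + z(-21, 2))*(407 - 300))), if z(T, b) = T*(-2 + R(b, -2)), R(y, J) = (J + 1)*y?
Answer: 1/107 ≈ 0.0093458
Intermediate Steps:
R(y, J) = y*(1 + J) (R(y, J) = (1 + J)*y = y*(1 + J))
z(T, b) = T*(-2 - b) (z(T, b) = T*(-2 + b*(1 - 2)) = T*(-2 + b*(-1)) = T*(-2 - b))
v/(((-281 + z(-21, 2))*(407 - 300))) = -197*1/((-281 - 21*(-2 - 1*2))*(407 - 300)) = -197*1/(107*(-281 - 21*(-2 - 2))) = -197*1/(107*(-281 - 21*(-4))) = -197*1/(107*(-281 + 84)) = -197/((-197*107)) = -197/(-21079) = -197*(-1/21079) = 1/107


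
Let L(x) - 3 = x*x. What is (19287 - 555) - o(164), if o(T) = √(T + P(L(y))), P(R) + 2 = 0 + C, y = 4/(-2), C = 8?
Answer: 18732 - √170 ≈ 18719.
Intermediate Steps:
y = -2 (y = 4*(-½) = -2)
L(x) = 3 + x² (L(x) = 3 + x*x = 3 + x²)
P(R) = 6 (P(R) = -2 + (0 + 8) = -2 + 8 = 6)
o(T) = √(6 + T) (o(T) = √(T + 6) = √(6 + T))
(19287 - 555) - o(164) = (19287 - 555) - √(6 + 164) = 18732 - √170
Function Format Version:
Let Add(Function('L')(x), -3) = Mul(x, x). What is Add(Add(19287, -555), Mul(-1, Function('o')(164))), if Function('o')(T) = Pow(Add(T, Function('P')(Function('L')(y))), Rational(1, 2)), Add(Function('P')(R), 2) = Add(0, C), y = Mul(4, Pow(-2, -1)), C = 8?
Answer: Add(18732, Mul(-1, Pow(170, Rational(1, 2)))) ≈ 18719.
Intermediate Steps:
y = -2 (y = Mul(4, Rational(-1, 2)) = -2)
Function('L')(x) = Add(3, Pow(x, 2)) (Function('L')(x) = Add(3, Mul(x, x)) = Add(3, Pow(x, 2)))
Function('P')(R) = 6 (Function('P')(R) = Add(-2, Add(0, 8)) = Add(-2, 8) = 6)
Function('o')(T) = Pow(Add(6, T), Rational(1, 2)) (Function('o')(T) = Pow(Add(T, 6), Rational(1, 2)) = Pow(Add(6, T), Rational(1, 2)))
Add(Add(19287, -555), Mul(-1, Function('o')(164))) = Add(Add(19287, -555), Mul(-1, Pow(Add(6, 164), Rational(1, 2)))) = Add(18732, Mul(-1, Pow(170, Rational(1, 2))))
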